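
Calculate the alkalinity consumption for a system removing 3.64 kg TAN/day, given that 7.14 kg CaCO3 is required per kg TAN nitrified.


Alkalinity factor: 7.14 kg CaCO3 consumed per kg TAN nitrified
alk = 3.64 kg TAN * 7.14 = 25.9896 kg CaCO3/day

25.9896 kg CaCO3/day


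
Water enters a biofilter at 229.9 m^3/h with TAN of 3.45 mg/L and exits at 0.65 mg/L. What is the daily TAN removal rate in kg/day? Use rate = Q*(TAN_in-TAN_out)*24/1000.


Concentration drop: TAN_in - TAN_out = 3.45 - 0.65 = 2.8 mg/L
Hourly TAN removed = Q * dTAN = 229.9 m^3/h * 2.8 mg/L = 643.72 g/h  (m^3/h * mg/L = g/h)
Daily TAN removed = 643.72 * 24 = 15449.28 g/day
Convert to kg/day: 15449.28 / 1000 = 15.44928 kg/day

15.44928 kg/day


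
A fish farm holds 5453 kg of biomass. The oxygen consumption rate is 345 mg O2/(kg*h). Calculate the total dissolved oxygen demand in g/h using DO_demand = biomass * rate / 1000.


Total O2 consumption (mg/h) = 5453 kg * 345 mg/(kg*h) = 1881285 mg/h
Convert to g/h: 1881285 / 1000 = 1881.285 g/h

1881.285 g/h


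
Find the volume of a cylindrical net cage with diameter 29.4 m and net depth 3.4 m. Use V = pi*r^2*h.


r = d/2 = 29.4/2 = 14.7 m
Base area = pi*r^2 = pi*14.7^2 = 678.86676 m^2
Volume = 678.86676 * 3.4 = 2308.15 m^3

2308.15 m^3


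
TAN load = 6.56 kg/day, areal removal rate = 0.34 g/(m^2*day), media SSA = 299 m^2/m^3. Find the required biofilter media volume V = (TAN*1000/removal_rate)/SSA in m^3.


A = 6.56*1000 / 0.34 = 19294.118 m^2
V = 19294.118 / 299 = 64.5288

64.5288 m^3


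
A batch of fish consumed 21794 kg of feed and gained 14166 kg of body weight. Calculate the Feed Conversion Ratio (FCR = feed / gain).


FCR = feed consumed / weight gained
FCR = 21794 kg / 14166 kg = 1.53847

1.53847


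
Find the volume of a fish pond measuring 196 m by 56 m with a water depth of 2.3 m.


Base area = L * W = 196 * 56 = 10976 m^2
Volume = area * depth = 10976 * 2.3 = 25244.8 m^3

25244.8 m^3


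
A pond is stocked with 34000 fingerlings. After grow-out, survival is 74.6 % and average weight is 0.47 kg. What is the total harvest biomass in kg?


Survivors = 34000 * 74.6/100 = 25364 fish
Harvest biomass = survivors * W_f = 25364 * 0.47 = 11921.08 kg

11921.08 kg


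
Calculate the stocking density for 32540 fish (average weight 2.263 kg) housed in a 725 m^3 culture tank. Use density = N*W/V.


Total biomass = 32540 fish * 2.263 kg = 73638.02 kg
Density = total biomass / volume = 73638.02 / 725 = 101.57 kg/m^3

101.57 kg/m^3


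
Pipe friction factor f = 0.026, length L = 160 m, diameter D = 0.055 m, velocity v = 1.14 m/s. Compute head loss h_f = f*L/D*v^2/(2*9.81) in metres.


v^2 = 1.14^2 = 1.2996 m^2/s^2
L/D = 160/0.055 = 2909.0909
h_f = f*(L/D)*v^2/(2g) = 0.026 * 2909.0909 * 1.2996 / 19.62 = 5.01004 m

5.01004 m


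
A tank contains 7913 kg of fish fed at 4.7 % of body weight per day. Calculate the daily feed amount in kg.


Feeding rate fraction = 4.7% / 100 = 0.047
Daily feed = 7913 kg * 0.047 = 371.911 kg/day

371.911 kg/day


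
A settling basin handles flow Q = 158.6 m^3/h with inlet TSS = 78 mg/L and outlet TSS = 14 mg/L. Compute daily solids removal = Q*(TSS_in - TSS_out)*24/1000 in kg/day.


Concentration drop: TSS_in - TSS_out = 78 - 14 = 64 mg/L
Hourly solids removed = Q * dTSS = 158.6 m^3/h * 64 mg/L = 10150.4 g/h  (m^3/h * mg/L = g/h)
Daily solids removed = 10150.4 * 24 = 243609.6 g/day
Convert g to kg: 243609.6 / 1000 = 243.6096 kg/day

243.6096 kg/day


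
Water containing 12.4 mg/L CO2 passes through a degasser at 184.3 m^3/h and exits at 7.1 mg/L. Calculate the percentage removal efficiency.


CO2_out / CO2_in = 7.1 / 12.4 = 0.57258065
Fraction remaining = 0.57258065
efficiency = (1 - 0.57258065) * 100 = 42.7419 %

42.7419 %


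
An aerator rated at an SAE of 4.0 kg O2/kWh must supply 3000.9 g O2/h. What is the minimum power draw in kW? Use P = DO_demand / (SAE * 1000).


SAE in g O2/kWh = 4.0 * 1000 = 4000 g/kWh
P = DO_demand / SAE_g = 3000.9 / 4000 = 0.750225 kW

0.750225 kW


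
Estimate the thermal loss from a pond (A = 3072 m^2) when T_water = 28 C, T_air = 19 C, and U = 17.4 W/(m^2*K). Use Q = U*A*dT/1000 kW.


Temperature difference dT = 28 - 19 = 9 K
Heat loss (W) = U * A * dT = 17.4 * 3072 * 9 = 481075.2 W
Convert to kW: 481075.2 / 1000 = 481.0752 kW

481.0752 kW


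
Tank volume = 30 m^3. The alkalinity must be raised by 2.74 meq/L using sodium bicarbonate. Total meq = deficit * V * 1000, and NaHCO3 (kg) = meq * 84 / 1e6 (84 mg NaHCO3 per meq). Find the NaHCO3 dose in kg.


Tank volume in L = 30 m^3 * 1000 = 30000 L
Total meq required = 2.74 meq/L * 30000 L = 82200 meq
NaHCO3 mass = 82200 meq * 84 mg/meq / 1e6 = 6.9048 kg

6.9048 kg


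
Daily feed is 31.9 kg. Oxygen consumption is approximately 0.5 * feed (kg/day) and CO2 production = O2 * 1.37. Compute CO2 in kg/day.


O2 = 31.9 * 0.5 = 15.95
CO2 = 15.95 * 1.37 = 21.8515

21.8515 kg/day


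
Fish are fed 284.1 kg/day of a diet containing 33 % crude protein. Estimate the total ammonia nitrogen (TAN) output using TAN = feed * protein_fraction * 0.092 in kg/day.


Protein in feed = 284.1 * 33/100 = 93.753 kg/day
TAN = protein * 0.092 = 93.753 * 0.092 = 8.625276 kg/day

8.625276 kg/day


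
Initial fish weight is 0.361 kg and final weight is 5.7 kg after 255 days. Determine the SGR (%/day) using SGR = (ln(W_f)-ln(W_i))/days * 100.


ln(W_f) = ln(5.7) = 1.7404662
ln(W_i) = ln(0.361) = -1.0188773
ln(W_f) - ln(W_i) = 1.7404662 - -1.0188773 = 2.7593435
SGR = 2.7593435 / 255 * 100 = 1.0821 %/day

1.0821 %/day


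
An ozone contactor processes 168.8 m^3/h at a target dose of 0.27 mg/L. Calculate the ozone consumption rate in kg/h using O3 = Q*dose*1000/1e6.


O3 demand (mg/h) = Q * dose * 1000 = 168.8 * 0.27 * 1000 = 45576 mg/h
Convert mg to kg: 45576 / 1e6 = 0.045576 kg/h

0.045576 kg/h


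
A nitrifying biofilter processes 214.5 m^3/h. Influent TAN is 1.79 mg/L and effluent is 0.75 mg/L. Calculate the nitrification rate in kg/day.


Concentration drop: TAN_in - TAN_out = 1.79 - 0.75 = 1.04 mg/L
Hourly TAN removed = Q * dTAN = 214.5 m^3/h * 1.04 mg/L = 223.08 g/h  (m^3/h * mg/L = g/h)
Daily TAN removed = 223.08 * 24 = 5353.92 g/day
Convert to kg/day: 5353.92 / 1000 = 5.35392 kg/day

5.35392 kg/day


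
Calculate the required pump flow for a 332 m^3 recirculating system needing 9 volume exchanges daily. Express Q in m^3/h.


Daily recirculation volume = 332 m^3 * 9 = 2988 m^3/day
Flow rate Q = daily volume / 24 h = 2988 / 24 = 124.5 m^3/h

124.5 m^3/h


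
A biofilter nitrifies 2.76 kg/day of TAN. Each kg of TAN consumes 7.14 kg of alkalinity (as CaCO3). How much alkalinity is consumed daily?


Alkalinity factor: 7.14 kg CaCO3 consumed per kg TAN nitrified
alk = 2.76 kg TAN * 7.14 = 19.7064 kg CaCO3/day

19.7064 kg CaCO3/day


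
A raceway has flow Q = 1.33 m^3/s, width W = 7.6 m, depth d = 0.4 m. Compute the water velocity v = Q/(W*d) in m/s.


Cross-sectional area = W * d = 7.6 * 0.4 = 3.04 m^2
Velocity = Q / A = 1.33 / 3.04 = 0.4375 m/s

0.4375 m/s


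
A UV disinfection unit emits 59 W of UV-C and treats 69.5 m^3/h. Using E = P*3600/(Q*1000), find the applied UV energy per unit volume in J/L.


Energy delivered per hour = 59 W * 3600 s = 212400 J/h
Volume treated per hour = 69.5 m^3/h * 1000 = 69500 L/h
dose = 212400 / 69500 = 3.05612 J/L

3.05612 J/L


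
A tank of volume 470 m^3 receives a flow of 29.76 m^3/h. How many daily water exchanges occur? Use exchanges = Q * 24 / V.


Daily flow volume = 29.76 m^3/h * 24 h = 714.24 m^3/day
Exchanges = daily flow / tank volume = 714.24 / 470 = 1.51966 exchanges/day

1.51966 exchanges/day


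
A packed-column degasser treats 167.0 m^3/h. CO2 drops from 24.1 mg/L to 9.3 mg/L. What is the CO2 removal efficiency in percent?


CO2_out / CO2_in = 9.3 / 24.1 = 0.38589212
Fraction remaining = 0.38589212
efficiency = (1 - 0.38589212) * 100 = 61.4108 %

61.4108 %


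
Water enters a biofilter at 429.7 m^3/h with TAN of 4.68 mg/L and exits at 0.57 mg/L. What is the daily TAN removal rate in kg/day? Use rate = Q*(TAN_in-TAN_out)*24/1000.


Concentration drop: TAN_in - TAN_out = 4.68 - 0.57 = 4.11 mg/L
Hourly TAN removed = Q * dTAN = 429.7 m^3/h * 4.11 mg/L = 1766.067 g/h  (m^3/h * mg/L = g/h)
Daily TAN removed = 1766.067 * 24 = 42385.608 g/day
Convert to kg/day: 42385.608 / 1000 = 42.385608 kg/day

42.385608 kg/day


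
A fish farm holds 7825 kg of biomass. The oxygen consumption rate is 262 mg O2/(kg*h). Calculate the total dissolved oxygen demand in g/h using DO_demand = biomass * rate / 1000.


Total O2 consumption (mg/h) = 7825 kg * 262 mg/(kg*h) = 2050150 mg/h
Convert to g/h: 2050150 / 1000 = 2050.15 g/h

2050.15 g/h


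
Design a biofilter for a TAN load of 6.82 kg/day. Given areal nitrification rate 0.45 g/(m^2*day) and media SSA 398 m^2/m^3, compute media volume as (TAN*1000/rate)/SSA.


A = 6.82*1000 / 0.45 = 15155.556 m^2
V = 15155.556 / 398 = 38.0793

38.0793 m^3


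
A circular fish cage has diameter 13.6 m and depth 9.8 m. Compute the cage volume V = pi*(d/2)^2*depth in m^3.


r = d/2 = 13.6/2 = 6.8 m
Base area = pi*r^2 = pi*6.8^2 = 145.26724 m^2
Volume = 145.26724 * 9.8 = 1423.62 m^3

1423.62 m^3


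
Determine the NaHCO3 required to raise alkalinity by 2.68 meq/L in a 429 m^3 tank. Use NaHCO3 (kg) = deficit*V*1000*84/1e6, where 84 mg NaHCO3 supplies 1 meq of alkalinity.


Tank volume in L = 429 m^3 * 1000 = 429000 L
Total meq required = 2.68 meq/L * 429000 L = 1149720 meq
NaHCO3 mass = 1149720 meq * 84 mg/meq / 1e6 = 96.5765 kg

96.5765 kg


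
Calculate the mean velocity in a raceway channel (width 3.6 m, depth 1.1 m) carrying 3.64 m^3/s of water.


Cross-sectional area = W * d = 3.6 * 1.1 = 3.96 m^2
Velocity = Q / A = 3.64 / 3.96 = 0.919192 m/s

0.919192 m/s


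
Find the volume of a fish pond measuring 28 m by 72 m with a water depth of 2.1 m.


Base area = L * W = 28 * 72 = 2016 m^2
Volume = area * depth = 2016 * 2.1 = 4233.6 m^3

4233.6 m^3


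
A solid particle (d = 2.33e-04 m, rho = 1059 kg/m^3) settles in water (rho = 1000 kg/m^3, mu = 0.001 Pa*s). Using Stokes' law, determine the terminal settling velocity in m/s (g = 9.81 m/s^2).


Density difference: rho_p - rho_f = 1059 - 1000 = 59 kg/m^3
d^2 = (2.33e-04)^2 = 5.4289e-08 m^2
Numerator = (rho_p - rho_f) * g * d^2 = 59 * 9.81 * 5.4289e-08 = 3.142193e-05
Denominator = 18 * mu = 18 * 0.001 = 0.018
v_s = 3.142193e-05 / 0.018 = 0.00174566 m/s
Check: Re = rho_f * v_s * d / mu = 1000 * 0.00174566 * 2.33e-04 / 0.001 = 0.407 < 1, so Stokes' law applies.

0.00174566 m/s


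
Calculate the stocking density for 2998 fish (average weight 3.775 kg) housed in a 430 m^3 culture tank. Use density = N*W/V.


Total biomass = 2998 fish * 3.775 kg = 11317.45 kg
Density = total biomass / volume = 11317.45 / 430 = 26.3197 kg/m^3

26.3197 kg/m^3


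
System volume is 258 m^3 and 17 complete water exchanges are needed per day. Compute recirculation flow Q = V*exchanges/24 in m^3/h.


Daily recirculation volume = 258 m^3 * 17 = 4386 m^3/day
Flow rate Q = daily volume / 24 h = 4386 / 24 = 182.75 m^3/h

182.75 m^3/h


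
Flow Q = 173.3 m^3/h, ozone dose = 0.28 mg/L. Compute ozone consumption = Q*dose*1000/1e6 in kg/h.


O3 demand (mg/h) = Q * dose * 1000 = 173.3 * 0.28 * 1000 = 48524 mg/h
Convert mg to kg: 48524 / 1e6 = 0.048524 kg/h

0.048524 kg/h


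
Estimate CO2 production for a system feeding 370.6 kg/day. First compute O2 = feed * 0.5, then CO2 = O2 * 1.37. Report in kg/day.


O2 = 370.6 * 0.5 = 185.3
CO2 = 185.3 * 1.37 = 253.861

253.861 kg/day


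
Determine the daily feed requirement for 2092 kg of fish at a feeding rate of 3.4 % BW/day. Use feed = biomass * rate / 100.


Feeding rate fraction = 3.4% / 100 = 0.034
Daily feed = 2092 kg * 0.034 = 71.128 kg/day

71.128 kg/day


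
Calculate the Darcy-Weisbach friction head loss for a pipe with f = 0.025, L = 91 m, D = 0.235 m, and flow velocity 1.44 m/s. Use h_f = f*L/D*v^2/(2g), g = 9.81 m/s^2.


v^2 = 1.44^2 = 2.0736 m^2/s^2
L/D = 91/0.235 = 387.23404
h_f = f*(L/D)*v^2/(2g) = 0.025 * 387.23404 * 2.0736 / 19.62 = 1.02315 m

1.02315 m


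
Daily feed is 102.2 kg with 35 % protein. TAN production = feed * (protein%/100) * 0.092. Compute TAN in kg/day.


Protein in feed = 102.2 * 35/100 = 35.77 kg/day
TAN = protein * 0.092 = 35.77 * 0.092 = 3.29084 kg/day

3.29084 kg/day


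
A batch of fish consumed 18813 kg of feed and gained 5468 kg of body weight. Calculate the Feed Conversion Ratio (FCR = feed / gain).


FCR = feed consumed / weight gained
FCR = 18813 kg / 5468 kg = 3.44056

3.44056


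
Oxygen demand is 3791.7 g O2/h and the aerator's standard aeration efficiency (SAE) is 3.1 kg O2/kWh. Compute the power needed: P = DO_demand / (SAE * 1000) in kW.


SAE in g O2/kWh = 3.1 * 1000 = 3100 g/kWh
P = DO_demand / SAE_g = 3791.7 / 3100 = 1.22313 kW

1.22313 kW


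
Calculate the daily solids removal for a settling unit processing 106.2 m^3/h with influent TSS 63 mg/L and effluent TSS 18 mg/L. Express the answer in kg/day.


Concentration drop: TSS_in - TSS_out = 63 - 18 = 45 mg/L
Hourly solids removed = Q * dTSS = 106.2 m^3/h * 45 mg/L = 4779 g/h  (m^3/h * mg/L = g/h)
Daily solids removed = 4779 * 24 = 114696 g/day
Convert g to kg: 114696 / 1000 = 114.696 kg/day

114.696 kg/day


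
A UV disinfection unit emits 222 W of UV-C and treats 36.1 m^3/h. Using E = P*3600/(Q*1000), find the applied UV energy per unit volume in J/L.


Energy delivered per hour = 222 W * 3600 s = 799200 J/h
Volume treated per hour = 36.1 m^3/h * 1000 = 36100 L/h
dose = 799200 / 36100 = 22.1385 J/L

22.1385 J/L


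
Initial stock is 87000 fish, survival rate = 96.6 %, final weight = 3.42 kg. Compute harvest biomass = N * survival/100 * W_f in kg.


Survivors = 87000 * 96.6/100 = 84042 fish
Harvest biomass = survivors * W_f = 84042 * 3.42 = 287423.64 kg

287423.64 kg


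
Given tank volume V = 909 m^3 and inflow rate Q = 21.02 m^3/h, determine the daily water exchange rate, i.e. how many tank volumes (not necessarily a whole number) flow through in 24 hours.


Daily flow volume = 21.02 m^3/h * 24 h = 504.48 m^3/day
Exchanges = daily flow / tank volume = 504.48 / 909 = 0.554983 exchanges/day

0.554983 exchanges/day


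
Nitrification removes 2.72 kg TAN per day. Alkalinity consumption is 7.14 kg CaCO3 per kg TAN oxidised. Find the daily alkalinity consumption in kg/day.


Alkalinity factor: 7.14 kg CaCO3 consumed per kg TAN nitrified
alk = 2.72 kg TAN * 7.14 = 19.4208 kg CaCO3/day

19.4208 kg CaCO3/day


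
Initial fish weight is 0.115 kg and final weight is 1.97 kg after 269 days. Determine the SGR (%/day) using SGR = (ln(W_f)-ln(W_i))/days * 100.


ln(W_f) = ln(1.97) = 0.67803354
ln(W_i) = ln(0.115) = -2.1628232
ln(W_f) - ln(W_i) = 0.67803354 - -2.1628232 = 2.8408567
SGR = 2.8408567 / 269 * 100 = 1.05608 %/day

1.05608 %/day


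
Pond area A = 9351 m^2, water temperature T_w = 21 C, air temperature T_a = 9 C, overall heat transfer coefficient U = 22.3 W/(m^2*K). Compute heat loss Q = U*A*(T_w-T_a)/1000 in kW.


Temperature difference dT = 21 - 9 = 12 K
Heat loss (W) = U * A * dT = 22.3 * 9351 * 12 = 2502327.6 W
Convert to kW: 2502327.6 / 1000 = 2502.3276 kW

2502.3276 kW


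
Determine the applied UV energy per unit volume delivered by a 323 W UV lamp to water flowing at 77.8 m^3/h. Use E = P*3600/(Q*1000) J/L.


Energy delivered per hour = 323 W * 3600 s = 1162800 J/h
Volume treated per hour = 77.8 m^3/h * 1000 = 77800 L/h
dose = 1162800 / 77800 = 14.946 J/L

14.946 J/L


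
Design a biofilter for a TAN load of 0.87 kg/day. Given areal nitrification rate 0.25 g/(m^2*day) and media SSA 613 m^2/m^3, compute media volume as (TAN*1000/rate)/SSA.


A = 0.87*1000 / 0.25 = 3480 m^2
V = 3480 / 613 = 5.677

5.677 m^3


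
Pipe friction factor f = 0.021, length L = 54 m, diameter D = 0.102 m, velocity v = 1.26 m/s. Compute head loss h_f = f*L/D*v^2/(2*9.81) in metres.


v^2 = 1.26^2 = 1.5876 m^2/s^2
L/D = 54/0.102 = 529.41176
h_f = f*(L/D)*v^2/(2g) = 0.021 * 529.41176 * 1.5876 / 19.62 = 0.899611 m

0.899611 m


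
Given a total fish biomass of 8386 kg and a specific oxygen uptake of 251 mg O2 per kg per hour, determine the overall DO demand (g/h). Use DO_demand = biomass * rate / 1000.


Total O2 consumption (mg/h) = 8386 kg * 251 mg/(kg*h) = 2104886 mg/h
Convert to g/h: 2104886 / 1000 = 2104.886 g/h

2104.886 g/h


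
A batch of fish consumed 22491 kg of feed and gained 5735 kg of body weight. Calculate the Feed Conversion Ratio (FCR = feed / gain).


FCR = feed consumed / weight gained
FCR = 22491 kg / 5735 kg = 3.92171

3.92171


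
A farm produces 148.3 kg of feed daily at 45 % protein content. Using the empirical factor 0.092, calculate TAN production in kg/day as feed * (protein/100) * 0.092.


Protein in feed = 148.3 * 45/100 = 66.735 kg/day
TAN = protein * 0.092 = 66.735 * 0.092 = 6.13962 kg/day

6.13962 kg/day


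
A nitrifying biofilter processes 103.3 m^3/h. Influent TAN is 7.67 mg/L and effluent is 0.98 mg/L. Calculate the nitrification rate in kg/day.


Concentration drop: TAN_in - TAN_out = 7.67 - 0.98 = 6.69 mg/L
Hourly TAN removed = Q * dTAN = 103.3 m^3/h * 6.69 mg/L = 691.077 g/h  (m^3/h * mg/L = g/h)
Daily TAN removed = 691.077 * 24 = 16585.848 g/day
Convert to kg/day: 16585.848 / 1000 = 16.585848 kg/day

16.585848 kg/day


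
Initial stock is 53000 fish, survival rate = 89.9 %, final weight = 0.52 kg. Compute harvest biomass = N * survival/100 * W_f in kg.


Survivors = 53000 * 89.9/100 = 47647 fish
Harvest biomass = survivors * W_f = 47647 * 0.52 = 24776.44 kg

24776.44 kg


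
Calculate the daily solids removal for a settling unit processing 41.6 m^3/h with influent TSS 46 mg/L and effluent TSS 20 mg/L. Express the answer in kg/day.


Concentration drop: TSS_in - TSS_out = 46 - 20 = 26 mg/L
Hourly solids removed = Q * dTSS = 41.6 m^3/h * 26 mg/L = 1081.6 g/h  (m^3/h * mg/L = g/h)
Daily solids removed = 1081.6 * 24 = 25958.4 g/day
Convert g to kg: 25958.4 / 1000 = 25.9584 kg/day

25.9584 kg/day


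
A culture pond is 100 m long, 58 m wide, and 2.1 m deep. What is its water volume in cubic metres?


Base area = L * W = 100 * 58 = 5800 m^2
Volume = area * depth = 5800 * 2.1 = 12180 m^3

12180 m^3


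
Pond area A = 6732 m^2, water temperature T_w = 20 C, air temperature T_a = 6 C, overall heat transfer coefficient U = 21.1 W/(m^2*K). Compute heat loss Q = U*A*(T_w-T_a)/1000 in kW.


Temperature difference dT = 20 - 6 = 14 K
Heat loss (W) = U * A * dT = 21.1 * 6732 * 14 = 1988632.8 W
Convert to kW: 1988632.8 / 1000 = 1988.6328 kW

1988.6328 kW


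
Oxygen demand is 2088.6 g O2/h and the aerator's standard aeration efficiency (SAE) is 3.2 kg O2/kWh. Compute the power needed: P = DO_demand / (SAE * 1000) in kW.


SAE in g O2/kWh = 3.2 * 1000 = 3200 g/kWh
P = DO_demand / SAE_g = 2088.6 / 3200 = 0.652687 kW

0.652687 kW


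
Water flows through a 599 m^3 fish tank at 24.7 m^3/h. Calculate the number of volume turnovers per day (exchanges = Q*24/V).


Daily flow volume = 24.7 m^3/h * 24 h = 592.8 m^3/day
Exchanges = daily flow / tank volume = 592.8 / 599 = 0.989649 exchanges/day

0.989649 exchanges/day


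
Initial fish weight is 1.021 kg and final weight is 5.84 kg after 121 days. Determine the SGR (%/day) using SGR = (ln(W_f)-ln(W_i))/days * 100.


ln(W_f) = ln(5.84) = 1.7647308
ln(W_i) = ln(1.021) = 0.020782539
ln(W_f) - ln(W_i) = 1.7647308 - 0.020782539 = 1.7439483
SGR = 1.7439483 / 121 * 100 = 1.44128 %/day

1.44128 %/day


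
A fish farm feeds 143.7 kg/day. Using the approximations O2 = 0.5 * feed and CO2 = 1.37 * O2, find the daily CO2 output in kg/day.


O2 = 143.7 * 0.5 = 71.85
CO2 = 71.85 * 1.37 = 98.4345

98.4345 kg/day


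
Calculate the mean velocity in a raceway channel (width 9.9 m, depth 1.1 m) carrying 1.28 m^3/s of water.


Cross-sectional area = W * d = 9.9 * 1.1 = 10.89 m^2
Velocity = Q / A = 1.28 / 10.89 = 0.117539 m/s

0.117539 m/s


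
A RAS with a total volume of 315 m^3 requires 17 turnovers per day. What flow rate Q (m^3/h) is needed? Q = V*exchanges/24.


Daily recirculation volume = 315 m^3 * 17 = 5355 m^3/day
Flow rate Q = daily volume / 24 h = 5355 / 24 = 223.125 m^3/h

223.125 m^3/h


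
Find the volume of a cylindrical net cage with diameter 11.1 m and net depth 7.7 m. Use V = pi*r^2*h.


r = d/2 = 11.1/2 = 5.55 m
Base area = pi*r^2 = pi*5.55^2 = 96.768908 m^2
Volume = 96.768908 * 7.7 = 745.121 m^3

745.121 m^3


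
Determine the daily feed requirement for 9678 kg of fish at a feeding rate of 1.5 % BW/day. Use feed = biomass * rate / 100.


Feeding rate fraction = 1.5% / 100 = 0.015
Daily feed = 9678 kg * 0.015 = 145.17 kg/day

145.17 kg/day


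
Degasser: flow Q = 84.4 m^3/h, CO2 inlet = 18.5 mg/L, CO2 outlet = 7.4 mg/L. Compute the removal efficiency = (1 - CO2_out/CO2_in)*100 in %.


CO2_out / CO2_in = 7.4 / 18.5 = 0.4
Fraction remaining = 0.4
efficiency = (1 - 0.4) * 100 = 60 %

60 %


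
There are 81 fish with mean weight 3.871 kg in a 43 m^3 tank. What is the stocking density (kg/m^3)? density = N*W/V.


Total biomass = 81 fish * 3.871 kg = 313.551 kg
Density = total biomass / volume = 313.551 / 43 = 7.29188 kg/m^3

7.29188 kg/m^3


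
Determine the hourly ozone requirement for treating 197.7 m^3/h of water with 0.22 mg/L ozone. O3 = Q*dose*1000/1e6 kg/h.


O3 demand (mg/h) = Q * dose * 1000 = 197.7 * 0.22 * 1000 = 43494 mg/h
Convert mg to kg: 43494 / 1e6 = 0.043494 kg/h

0.043494 kg/h


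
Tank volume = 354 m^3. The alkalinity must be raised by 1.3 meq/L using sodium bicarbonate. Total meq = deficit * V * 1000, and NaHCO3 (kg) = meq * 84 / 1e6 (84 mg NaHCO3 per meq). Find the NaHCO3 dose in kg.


Tank volume in L = 354 m^3 * 1000 = 354000 L
Total meq required = 1.3 meq/L * 354000 L = 460200 meq
NaHCO3 mass = 460200 meq * 84 mg/meq / 1e6 = 38.6568 kg

38.6568 kg


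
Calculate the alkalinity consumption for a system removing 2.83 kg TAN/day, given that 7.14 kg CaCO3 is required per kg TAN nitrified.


Alkalinity factor: 7.14 kg CaCO3 consumed per kg TAN nitrified
alk = 2.83 kg TAN * 7.14 = 20.2062 kg CaCO3/day

20.2062 kg CaCO3/day


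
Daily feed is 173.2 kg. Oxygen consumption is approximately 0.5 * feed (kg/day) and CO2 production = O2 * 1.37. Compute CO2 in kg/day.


O2 = 173.2 * 0.5 = 86.6
CO2 = 86.6 * 1.37 = 118.642

118.642 kg/day


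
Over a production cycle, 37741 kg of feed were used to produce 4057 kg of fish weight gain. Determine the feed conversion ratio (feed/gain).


FCR = feed consumed / weight gained
FCR = 37741 kg / 4057 kg = 9.30269

9.30269


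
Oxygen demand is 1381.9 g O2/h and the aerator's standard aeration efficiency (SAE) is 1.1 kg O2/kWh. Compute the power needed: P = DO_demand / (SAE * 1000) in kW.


SAE in g O2/kWh = 1.1 * 1000 = 1100 g/kWh
P = DO_demand / SAE_g = 1381.9 / 1100 = 1.25627 kW

1.25627 kW


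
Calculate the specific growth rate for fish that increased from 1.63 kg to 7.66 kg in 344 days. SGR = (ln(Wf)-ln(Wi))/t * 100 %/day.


ln(W_f) = ln(7.66) = 2.036012
ln(W_i) = ln(1.63) = 0.48858001
ln(W_f) - ln(W_i) = 2.036012 - 0.48858001 = 1.547432
SGR = 1.547432 / 344 * 100 = 0.449835 %/day

0.449835 %/day


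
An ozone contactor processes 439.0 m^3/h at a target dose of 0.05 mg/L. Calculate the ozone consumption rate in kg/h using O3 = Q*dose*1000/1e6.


O3 demand (mg/h) = Q * dose * 1000 = 439.0 * 0.05 * 1000 = 21950 mg/h
Convert mg to kg: 21950 / 1e6 = 0.02195 kg/h

0.02195 kg/h


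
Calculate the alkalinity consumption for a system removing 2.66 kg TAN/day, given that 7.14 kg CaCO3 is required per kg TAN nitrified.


Alkalinity factor: 7.14 kg CaCO3 consumed per kg TAN nitrified
alk = 2.66 kg TAN * 7.14 = 18.9924 kg CaCO3/day

18.9924 kg CaCO3/day


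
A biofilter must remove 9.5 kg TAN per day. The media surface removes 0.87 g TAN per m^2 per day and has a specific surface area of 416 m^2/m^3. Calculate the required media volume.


A = 9.5*1000 / 0.87 = 10919.54 m^2
V = 10919.54 / 416 = 26.2489

26.2489 m^3


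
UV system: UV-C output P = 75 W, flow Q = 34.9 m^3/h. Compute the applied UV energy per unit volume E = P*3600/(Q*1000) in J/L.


Energy delivered per hour = 75 W * 3600 s = 270000 J/h
Volume treated per hour = 34.9 m^3/h * 1000 = 34900 L/h
dose = 270000 / 34900 = 7.73639 J/L

7.73639 J/L


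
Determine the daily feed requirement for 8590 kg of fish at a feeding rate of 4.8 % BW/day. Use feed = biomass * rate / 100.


Feeding rate fraction = 4.8% / 100 = 0.048
Daily feed = 8590 kg * 0.048 = 412.32 kg/day

412.32 kg/day


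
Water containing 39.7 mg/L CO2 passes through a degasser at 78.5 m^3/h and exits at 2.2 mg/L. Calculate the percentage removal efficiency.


CO2_out / CO2_in = 2.2 / 39.7 = 0.055415617
Fraction remaining = 0.055415617
efficiency = (1 - 0.055415617) * 100 = 94.4584 %

94.4584 %


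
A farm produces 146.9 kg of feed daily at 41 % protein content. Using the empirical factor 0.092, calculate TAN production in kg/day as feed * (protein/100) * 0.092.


Protein in feed = 146.9 * 41/100 = 60.229 kg/day
TAN = protein * 0.092 = 60.229 * 0.092 = 5.541068 kg/day

5.541068 kg/day


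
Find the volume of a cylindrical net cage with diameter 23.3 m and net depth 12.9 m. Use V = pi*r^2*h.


r = d/2 = 23.3/2 = 11.65 m
Base area = pi*r^2 = pi*11.65^2 = 426.38481 m^2
Volume = 426.38481 * 12.9 = 5500.36 m^3

5500.36 m^3


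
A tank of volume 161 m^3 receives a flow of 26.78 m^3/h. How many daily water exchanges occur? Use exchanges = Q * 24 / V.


Daily flow volume = 26.78 m^3/h * 24 h = 642.72 m^3/day
Exchanges = daily flow / tank volume = 642.72 / 161 = 3.99205 exchanges/day

3.99205 exchanges/day


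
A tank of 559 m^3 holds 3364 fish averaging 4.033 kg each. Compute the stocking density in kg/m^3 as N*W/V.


Total biomass = 3364 fish * 4.033 kg = 13567.012 kg
Density = total biomass / volume = 13567.012 / 559 = 24.2701 kg/m^3

24.2701 kg/m^3


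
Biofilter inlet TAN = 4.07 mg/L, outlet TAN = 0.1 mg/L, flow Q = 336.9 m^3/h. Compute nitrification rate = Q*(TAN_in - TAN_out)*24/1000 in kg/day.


Concentration drop: TAN_in - TAN_out = 4.07 - 0.1 = 3.97 mg/L
Hourly TAN removed = Q * dTAN = 336.9 m^3/h * 3.97 mg/L = 1337.493 g/h  (m^3/h * mg/L = g/h)
Daily TAN removed = 1337.493 * 24 = 32099.832 g/day
Convert to kg/day: 32099.832 / 1000 = 32.099832 kg/day

32.099832 kg/day


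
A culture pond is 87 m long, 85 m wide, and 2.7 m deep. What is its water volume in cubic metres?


Base area = L * W = 87 * 85 = 7395 m^2
Volume = area * depth = 7395 * 2.7 = 19966.5 m^3

19966.5 m^3


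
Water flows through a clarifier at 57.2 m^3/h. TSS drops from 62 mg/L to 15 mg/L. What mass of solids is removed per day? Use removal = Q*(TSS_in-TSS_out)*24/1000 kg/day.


Concentration drop: TSS_in - TSS_out = 62 - 15 = 47 mg/L
Hourly solids removed = Q * dTSS = 57.2 m^3/h * 47 mg/L = 2688.4 g/h  (m^3/h * mg/L = g/h)
Daily solids removed = 2688.4 * 24 = 64521.6 g/day
Convert g to kg: 64521.6 / 1000 = 64.5216 kg/day

64.5216 kg/day


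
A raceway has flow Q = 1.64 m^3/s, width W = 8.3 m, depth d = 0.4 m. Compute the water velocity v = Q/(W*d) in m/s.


Cross-sectional area = W * d = 8.3 * 0.4 = 3.32 m^2
Velocity = Q / A = 1.64 / 3.32 = 0.493976 m/s

0.493976 m/s


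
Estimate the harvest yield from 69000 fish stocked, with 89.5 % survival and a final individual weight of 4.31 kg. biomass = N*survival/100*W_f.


Survivors = 69000 * 89.5/100 = 61755 fish
Harvest biomass = survivors * W_f = 61755 * 4.31 = 266164.05 kg

266164.05 kg


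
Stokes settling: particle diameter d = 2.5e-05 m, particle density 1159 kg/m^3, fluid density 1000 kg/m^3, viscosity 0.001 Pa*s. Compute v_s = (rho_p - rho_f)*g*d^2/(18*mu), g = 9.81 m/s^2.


Density difference: rho_p - rho_f = 1159 - 1000 = 159 kg/m^3
d^2 = (2.5e-05)^2 = 6.25e-10 m^2
Numerator = (rho_p - rho_f) * g * d^2 = 159 * 9.81 * 6.25e-10 = 9.7486875e-07
Denominator = 18 * mu = 18 * 0.001 = 0.018
v_s = 9.7486875e-07 / 0.018 = 5.41594e-05 m/s
Check: Re = rho_f * v_s * d / mu = 1000 * 5.41594e-05 * 2.5e-05 / 0.001 = 0.00135 < 1, so Stokes' law applies.

5.41594e-05 m/s


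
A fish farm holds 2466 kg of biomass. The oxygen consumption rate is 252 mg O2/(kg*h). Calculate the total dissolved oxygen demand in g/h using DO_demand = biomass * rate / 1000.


Total O2 consumption (mg/h) = 2466 kg * 252 mg/(kg*h) = 621432 mg/h
Convert to g/h: 621432 / 1000 = 621.432 g/h

621.432 g/h


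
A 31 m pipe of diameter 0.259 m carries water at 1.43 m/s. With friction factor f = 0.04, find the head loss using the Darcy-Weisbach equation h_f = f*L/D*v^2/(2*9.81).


v^2 = 1.43^2 = 2.0449 m^2/s^2
L/D = 31/0.259 = 119.69112
h_f = f*(L/D)*v^2/(2g) = 0.04 * 119.69112 * 2.0449 / 19.62 = 0.498994 m

0.498994 m


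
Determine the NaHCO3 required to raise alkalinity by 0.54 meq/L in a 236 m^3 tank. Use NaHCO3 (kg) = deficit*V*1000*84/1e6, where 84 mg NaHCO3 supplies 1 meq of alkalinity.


Tank volume in L = 236 m^3 * 1000 = 236000 L
Total meq required = 0.54 meq/L * 236000 L = 127440 meq
NaHCO3 mass = 127440 meq * 84 mg/meq / 1e6 = 10.705 kg

10.705 kg


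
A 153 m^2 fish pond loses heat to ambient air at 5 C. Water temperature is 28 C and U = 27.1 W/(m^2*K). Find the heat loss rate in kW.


Temperature difference dT = 28 - 5 = 23 K
Heat loss (W) = U * A * dT = 27.1 * 153 * 23 = 95364.9 W
Convert to kW: 95364.9 / 1000 = 95.3649 kW

95.3649 kW


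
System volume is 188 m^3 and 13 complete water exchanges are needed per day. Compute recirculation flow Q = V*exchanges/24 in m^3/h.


Daily recirculation volume = 188 m^3 * 13 = 2444 m^3/day
Flow rate Q = daily volume / 24 h = 2444 / 24 = 101.833 m^3/h

101.833 m^3/h


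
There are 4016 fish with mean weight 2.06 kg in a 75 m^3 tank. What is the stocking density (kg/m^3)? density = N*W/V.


Total biomass = 4016 fish * 2.06 kg = 8272.96 kg
Density = total biomass / volume = 8272.96 / 75 = 110.306 kg/m^3

110.306 kg/m^3


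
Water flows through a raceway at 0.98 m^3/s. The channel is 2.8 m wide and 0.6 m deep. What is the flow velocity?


Cross-sectional area = W * d = 2.8 * 0.6 = 1.68 m^2
Velocity = Q / A = 0.98 / 1.68 = 0.583333 m/s

0.583333 m/s


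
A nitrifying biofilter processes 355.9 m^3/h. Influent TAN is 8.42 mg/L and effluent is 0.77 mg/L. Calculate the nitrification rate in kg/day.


Concentration drop: TAN_in - TAN_out = 8.42 - 0.77 = 7.65 mg/L
Hourly TAN removed = Q * dTAN = 355.9 m^3/h * 7.65 mg/L = 2722.635 g/h  (m^3/h * mg/L = g/h)
Daily TAN removed = 2722.635 * 24 = 65343.24 g/day
Convert to kg/day: 65343.24 / 1000 = 65.34324 kg/day

65.34324 kg/day


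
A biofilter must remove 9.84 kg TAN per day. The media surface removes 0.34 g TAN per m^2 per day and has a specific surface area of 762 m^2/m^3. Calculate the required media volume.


A = 9.84*1000 / 0.34 = 28941.176 m^2
V = 28941.176 / 762 = 37.9805

37.9805 m^3


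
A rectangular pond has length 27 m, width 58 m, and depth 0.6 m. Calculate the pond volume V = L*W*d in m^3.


Base area = L * W = 27 * 58 = 1566 m^2
Volume = area * depth = 1566 * 0.6 = 939.6 m^3

939.6 m^3


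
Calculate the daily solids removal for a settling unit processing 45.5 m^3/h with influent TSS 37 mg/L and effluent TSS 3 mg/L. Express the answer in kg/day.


Concentration drop: TSS_in - TSS_out = 37 - 3 = 34 mg/L
Hourly solids removed = Q * dTSS = 45.5 m^3/h * 34 mg/L = 1547 g/h  (m^3/h * mg/L = g/h)
Daily solids removed = 1547 * 24 = 37128 g/day
Convert g to kg: 37128 / 1000 = 37.128 kg/day

37.128 kg/day


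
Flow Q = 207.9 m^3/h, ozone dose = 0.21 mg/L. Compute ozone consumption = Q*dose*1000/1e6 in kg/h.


O3 demand (mg/h) = Q * dose * 1000 = 207.9 * 0.21 * 1000 = 43659 mg/h
Convert mg to kg: 43659 / 1e6 = 0.043659 kg/h

0.043659 kg/h


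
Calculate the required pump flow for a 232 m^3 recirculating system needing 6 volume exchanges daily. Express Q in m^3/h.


Daily recirculation volume = 232 m^3 * 6 = 1392 m^3/day
Flow rate Q = daily volume / 24 h = 1392 / 24 = 58 m^3/h

58 m^3/h


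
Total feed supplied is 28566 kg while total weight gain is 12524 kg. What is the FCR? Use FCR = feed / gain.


FCR = feed consumed / weight gained
FCR = 28566 kg / 12524 kg = 2.2809

2.2809


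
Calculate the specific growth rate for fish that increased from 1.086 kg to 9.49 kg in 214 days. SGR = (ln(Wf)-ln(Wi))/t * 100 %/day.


ln(W_f) = ln(9.49) = 2.2502386
ln(W_i) = ln(1.086) = 0.082501222
ln(W_f) - ln(W_i) = 2.2502386 - 0.082501222 = 2.1677374
SGR = 2.1677374 / 214 * 100 = 1.01296 %/day

1.01296 %/day


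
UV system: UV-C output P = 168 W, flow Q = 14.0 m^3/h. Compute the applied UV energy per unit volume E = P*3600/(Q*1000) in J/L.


Energy delivered per hour = 168 W * 3600 s = 604800 J/h
Volume treated per hour = 14.0 m^3/h * 1000 = 14000 L/h
dose = 604800 / 14000 = 43.2 J/L

43.2 J/L


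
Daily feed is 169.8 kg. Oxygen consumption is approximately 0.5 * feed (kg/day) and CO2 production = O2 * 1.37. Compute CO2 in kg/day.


O2 = 169.8 * 0.5 = 84.9
CO2 = 84.9 * 1.37 = 116.313

116.313 kg/day


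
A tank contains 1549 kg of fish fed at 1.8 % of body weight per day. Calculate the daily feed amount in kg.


Feeding rate fraction = 1.8% / 100 = 0.018
Daily feed = 1549 kg * 0.018 = 27.882 kg/day

27.882 kg/day


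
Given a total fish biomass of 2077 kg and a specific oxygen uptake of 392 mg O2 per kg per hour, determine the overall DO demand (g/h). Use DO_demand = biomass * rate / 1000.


Total O2 consumption (mg/h) = 2077 kg * 392 mg/(kg*h) = 814184 mg/h
Convert to g/h: 814184 / 1000 = 814.184 g/h

814.184 g/h


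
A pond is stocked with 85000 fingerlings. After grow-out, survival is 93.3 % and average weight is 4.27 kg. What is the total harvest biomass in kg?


Survivors = 85000 * 93.3/100 = 79305 fish
Harvest biomass = survivors * W_f = 79305 * 4.27 = 338632.35 kg

338632.35 kg


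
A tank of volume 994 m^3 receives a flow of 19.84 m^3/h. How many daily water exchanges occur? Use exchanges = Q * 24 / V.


Daily flow volume = 19.84 m^3/h * 24 h = 476.16 m^3/day
Exchanges = daily flow / tank volume = 476.16 / 994 = 0.479034 exchanges/day

0.479034 exchanges/day


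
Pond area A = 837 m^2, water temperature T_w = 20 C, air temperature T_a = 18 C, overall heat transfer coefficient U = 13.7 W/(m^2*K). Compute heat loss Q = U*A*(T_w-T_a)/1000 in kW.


Temperature difference dT = 20 - 18 = 2 K
Heat loss (W) = U * A * dT = 13.7 * 837 * 2 = 22933.8 W
Convert to kW: 22933.8 / 1000 = 22.9338 kW

22.9338 kW


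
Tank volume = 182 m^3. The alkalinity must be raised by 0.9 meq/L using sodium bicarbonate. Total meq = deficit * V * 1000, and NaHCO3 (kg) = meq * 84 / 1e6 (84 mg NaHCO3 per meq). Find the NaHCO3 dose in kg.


Tank volume in L = 182 m^3 * 1000 = 182000 L
Total meq required = 0.9 meq/L * 182000 L = 163800 meq
NaHCO3 mass = 163800 meq * 84 mg/meq / 1e6 = 13.7592 kg

13.7592 kg


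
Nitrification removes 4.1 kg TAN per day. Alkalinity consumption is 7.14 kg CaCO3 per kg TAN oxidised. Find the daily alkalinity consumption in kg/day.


Alkalinity factor: 7.14 kg CaCO3 consumed per kg TAN nitrified
alk = 4.1 kg TAN * 7.14 = 29.274 kg CaCO3/day

29.274 kg CaCO3/day


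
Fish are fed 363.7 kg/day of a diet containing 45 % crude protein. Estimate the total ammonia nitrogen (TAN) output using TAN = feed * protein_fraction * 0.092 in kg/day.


Protein in feed = 363.7 * 45/100 = 163.665 kg/day
TAN = protein * 0.092 = 163.665 * 0.092 = 15.05718 kg/day

15.05718 kg/day


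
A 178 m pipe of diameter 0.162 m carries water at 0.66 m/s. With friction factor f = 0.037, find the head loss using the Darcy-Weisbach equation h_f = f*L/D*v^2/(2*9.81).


v^2 = 0.66^2 = 0.4356 m^2/s^2
L/D = 178/0.162 = 1098.7654
h_f = f*(L/D)*v^2/(2g) = 0.037 * 1098.7654 * 0.4356 / 19.62 = 0.9026 m

0.9026 m


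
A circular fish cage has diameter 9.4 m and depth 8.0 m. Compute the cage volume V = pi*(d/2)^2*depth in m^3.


r = d/2 = 9.4/2 = 4.7 m
Base area = pi*r^2 = pi*4.7^2 = 69.397782 m^2
Volume = 69.397782 * 8.0 = 555.182 m^3

555.182 m^3


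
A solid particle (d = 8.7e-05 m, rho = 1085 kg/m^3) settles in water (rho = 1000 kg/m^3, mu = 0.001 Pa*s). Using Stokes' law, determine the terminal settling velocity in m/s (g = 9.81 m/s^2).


Density difference: rho_p - rho_f = 1085 - 1000 = 85 kg/m^3
d^2 = (8.7e-05)^2 = 7.569e-09 m^2
Numerator = (rho_p - rho_f) * g * d^2 = 85 * 9.81 * 7.569e-09 = 6.3114106e-06
Denominator = 18 * mu = 18 * 0.001 = 0.018
v_s = 6.3114106e-06 / 0.018 = 3.50634e-04 m/s
Check: Re = rho_f * v_s * d / mu = 1000 * 3.50634e-04 * 8.7e-05 / 0.001 = 0.0305 < 1, so Stokes' law applies.

3.50634e-04 m/s


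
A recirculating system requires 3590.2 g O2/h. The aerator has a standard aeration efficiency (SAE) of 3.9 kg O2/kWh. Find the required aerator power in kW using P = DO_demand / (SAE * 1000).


SAE in g O2/kWh = 3.9 * 1000 = 3900 g/kWh
P = DO_demand / SAE_g = 3590.2 / 3900 = 0.920564 kW

0.920564 kW


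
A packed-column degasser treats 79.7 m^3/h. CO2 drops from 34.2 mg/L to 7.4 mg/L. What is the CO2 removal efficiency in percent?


CO2_out / CO2_in = 7.4 / 34.2 = 0.21637427
Fraction remaining = 0.21637427
efficiency = (1 - 0.21637427) * 100 = 78.3626 %

78.3626 %


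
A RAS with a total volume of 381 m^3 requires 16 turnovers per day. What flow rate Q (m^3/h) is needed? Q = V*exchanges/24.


Daily recirculation volume = 381 m^3 * 16 = 6096 m^3/day
Flow rate Q = daily volume / 24 h = 6096 / 24 = 254 m^3/h

254 m^3/h


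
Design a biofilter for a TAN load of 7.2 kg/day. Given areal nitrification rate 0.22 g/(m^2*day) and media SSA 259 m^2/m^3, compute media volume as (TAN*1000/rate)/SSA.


A = 7.2*1000 / 0.22 = 32727.273 m^2
V = 32727.273 / 259 = 126.36

126.36 m^3


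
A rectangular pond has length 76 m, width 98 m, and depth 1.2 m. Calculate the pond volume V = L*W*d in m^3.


Base area = L * W = 76 * 98 = 7448 m^2
Volume = area * depth = 7448 * 1.2 = 8937.6 m^3

8937.6 m^3


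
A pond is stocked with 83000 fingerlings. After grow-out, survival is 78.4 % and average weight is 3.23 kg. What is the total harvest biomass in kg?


Survivors = 83000 * 78.4/100 = 65072 fish
Harvest biomass = survivors * W_f = 65072 * 3.23 = 210182.56 kg

210182.56 kg


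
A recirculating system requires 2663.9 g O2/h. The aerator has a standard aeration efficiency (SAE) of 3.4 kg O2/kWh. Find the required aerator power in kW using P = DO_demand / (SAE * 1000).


SAE in g O2/kWh = 3.4 * 1000 = 3400 g/kWh
P = DO_demand / SAE_g = 2663.9 / 3400 = 0.7835 kW

0.7835 kW


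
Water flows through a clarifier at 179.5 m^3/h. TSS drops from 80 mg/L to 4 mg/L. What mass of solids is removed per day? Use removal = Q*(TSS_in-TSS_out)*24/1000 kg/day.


Concentration drop: TSS_in - TSS_out = 80 - 4 = 76 mg/L
Hourly solids removed = Q * dTSS = 179.5 m^3/h * 76 mg/L = 13642 g/h  (m^3/h * mg/L = g/h)
Daily solids removed = 13642 * 24 = 327408 g/day
Convert g to kg: 327408 / 1000 = 327.408 kg/day

327.408 kg/day


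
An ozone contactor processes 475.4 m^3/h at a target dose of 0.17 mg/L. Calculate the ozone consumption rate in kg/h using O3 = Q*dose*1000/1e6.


O3 demand (mg/h) = Q * dose * 1000 = 475.4 * 0.17 * 1000 = 80818 mg/h
Convert mg to kg: 80818 / 1e6 = 0.080818 kg/h

0.080818 kg/h


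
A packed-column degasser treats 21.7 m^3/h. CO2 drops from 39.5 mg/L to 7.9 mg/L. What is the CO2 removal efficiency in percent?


CO2_out / CO2_in = 7.9 / 39.5 = 0.2
Fraction remaining = 0.2
efficiency = (1 - 0.2) * 100 = 80 %

80 %


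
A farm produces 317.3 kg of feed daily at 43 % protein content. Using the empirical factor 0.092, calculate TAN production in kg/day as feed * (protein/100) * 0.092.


Protein in feed = 317.3 * 43/100 = 136.439 kg/day
TAN = protein * 0.092 = 136.439 * 0.092 = 12.552388 kg/day

12.552388 kg/day
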